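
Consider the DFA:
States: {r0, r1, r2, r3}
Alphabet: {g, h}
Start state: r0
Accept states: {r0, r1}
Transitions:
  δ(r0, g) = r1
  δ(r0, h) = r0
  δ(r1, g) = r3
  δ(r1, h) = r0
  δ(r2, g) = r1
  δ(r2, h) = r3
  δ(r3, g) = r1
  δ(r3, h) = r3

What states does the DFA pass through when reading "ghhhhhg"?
read 'g': r0 → r1
  read 'h': r1 → r0
  read 'h': r0 → r0
  read 'h': r0 → r0
  read 'h': r0 → r0
  read 'h': r0 → r0
  read 'g': r0 → r1
r0 -> r1 -> r0 -> r0 -> r0 -> r0 -> r0 -> r1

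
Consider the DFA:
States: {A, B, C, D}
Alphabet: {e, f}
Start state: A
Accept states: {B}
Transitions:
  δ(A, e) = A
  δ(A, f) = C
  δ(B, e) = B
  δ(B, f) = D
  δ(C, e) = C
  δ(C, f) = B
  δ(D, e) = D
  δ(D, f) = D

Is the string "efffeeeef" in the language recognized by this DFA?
Processing string "efffeeeef":
  A --e--> A
  A --f--> C
  C --f--> B
  B --f--> D
  D --e--> D
  D --e--> D
  D --e--> D
  D --e--> D
  D --f--> D
Final state: D
Accept states: {B}
No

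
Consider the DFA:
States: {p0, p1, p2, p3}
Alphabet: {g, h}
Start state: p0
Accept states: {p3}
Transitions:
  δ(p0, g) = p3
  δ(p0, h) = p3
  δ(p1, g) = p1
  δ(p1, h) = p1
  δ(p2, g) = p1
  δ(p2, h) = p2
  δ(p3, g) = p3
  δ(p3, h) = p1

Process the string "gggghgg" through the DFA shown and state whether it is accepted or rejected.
Processing string "gggghgg":
  p0 --g--> p3
  p3 --g--> p3
  p3 --g--> p3
  p3 --g--> p3
  p3 --h--> p1
  p1 --g--> p1
  p1 --g--> p1
Final state: p1
Accept states: {p3}
No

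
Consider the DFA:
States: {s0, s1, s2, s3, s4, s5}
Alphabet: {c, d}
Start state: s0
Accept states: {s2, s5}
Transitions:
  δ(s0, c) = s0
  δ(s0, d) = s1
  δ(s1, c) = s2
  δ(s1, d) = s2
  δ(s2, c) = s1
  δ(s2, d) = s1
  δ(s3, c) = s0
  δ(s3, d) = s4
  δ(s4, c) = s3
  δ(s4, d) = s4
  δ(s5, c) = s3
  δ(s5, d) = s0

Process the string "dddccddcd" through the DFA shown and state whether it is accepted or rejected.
Processing string "dddccddcd":
  s0 --d--> s1
  s1 --d--> s2
  s2 --d--> s1
  s1 --c--> s2
  s2 --c--> s1
  s1 --d--> s2
  s2 --d--> s1
  s1 --c--> s2
  s2 --d--> s1
Final state: s1
Accept states: {s2, s5}
No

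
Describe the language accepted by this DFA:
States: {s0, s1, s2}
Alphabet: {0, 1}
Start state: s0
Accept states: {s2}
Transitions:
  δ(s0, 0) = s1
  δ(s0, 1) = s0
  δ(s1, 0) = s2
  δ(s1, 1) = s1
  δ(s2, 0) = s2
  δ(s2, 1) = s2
Testing a few strings:
  '100' → accept
  '011' → reject
  '0011' → accept
  '010' → accept
State roles: s0=zero 0's seen; s1=one 0 seen; s2=≥ two 0's seen
All binary strings containing at least two 0's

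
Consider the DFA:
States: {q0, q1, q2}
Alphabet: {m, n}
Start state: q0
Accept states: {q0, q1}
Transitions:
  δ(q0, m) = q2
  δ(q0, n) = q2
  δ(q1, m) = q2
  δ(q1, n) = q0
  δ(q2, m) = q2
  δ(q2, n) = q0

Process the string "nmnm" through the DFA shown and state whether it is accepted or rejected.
Processing string "nmnm":
  q0 --n--> q2
  q2 --m--> q2
  q2 --n--> q0
  q0 --m--> q2
Final state: q2
Accept states: {q0, q1}
No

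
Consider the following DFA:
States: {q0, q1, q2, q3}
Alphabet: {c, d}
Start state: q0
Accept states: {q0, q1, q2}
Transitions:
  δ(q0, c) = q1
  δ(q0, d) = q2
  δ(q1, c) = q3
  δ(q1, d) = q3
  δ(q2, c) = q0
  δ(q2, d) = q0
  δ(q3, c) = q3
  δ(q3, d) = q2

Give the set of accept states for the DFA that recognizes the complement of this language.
Complement accept states = All states \ Original accept states
= {q0, q1, q2, q3} \ {q0, q1, q2}
{q3}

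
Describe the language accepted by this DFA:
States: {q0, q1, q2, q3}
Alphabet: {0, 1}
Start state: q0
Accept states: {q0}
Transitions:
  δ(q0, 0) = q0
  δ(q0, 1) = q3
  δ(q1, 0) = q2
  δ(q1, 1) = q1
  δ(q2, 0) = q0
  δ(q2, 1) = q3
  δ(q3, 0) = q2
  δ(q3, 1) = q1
Testing a few strings:
  '0' → accept
  '1011' → reject
  '01' → reject
  '10' → reject
State roles: q0=value ≡ 0 (mod 4); q1=value ≡ 3 (mod 4); q2=value ≡ 2 (mod 4); q3=value ≡ 1 (mod 4)
All binary strings representing a multiple of 4 (read in base 2; leading zeros allowed and ε counts as 0)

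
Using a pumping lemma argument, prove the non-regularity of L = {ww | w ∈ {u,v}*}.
Assume L is regular with pumping length p. Idea: pumping the leading u-block breaks the equality of the two halves.
Choose s = u^p v u^p v ∈ L (with w = u^p v). |s| = 2p+2 ≥ p. By the pumping lemma, s = xyz with |xy| ≤ p, |y| > 0, so y = u^k with k ≥ 1, in the first u-block. Then xy²z = u^(p+k) v u^p v, of length 2p+2+k. If k is odd this length is odd, so it cannot be of the form ww. If k is even, each half has length p+1+k/2 ≤ p+k, so the first half lies entirely inside the leading u-block and contains no v, while the second half ends in v; the halves differ. Either way xy²z ∉ L.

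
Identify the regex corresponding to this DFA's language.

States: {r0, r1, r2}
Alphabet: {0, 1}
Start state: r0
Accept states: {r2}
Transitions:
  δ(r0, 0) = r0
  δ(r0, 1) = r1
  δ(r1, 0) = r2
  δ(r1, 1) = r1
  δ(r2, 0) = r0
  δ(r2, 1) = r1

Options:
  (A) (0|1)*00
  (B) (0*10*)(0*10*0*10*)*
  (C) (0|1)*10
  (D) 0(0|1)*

Check each option against the DFA on short strings; one disagreement eliminates an option:
  (A) (0|1)*00: on '00' the DFA goes r0 → r0 → r0 and rejects (r0 ∉ Accept), but the regex matches it → eliminate
  (B) (0*10*)(0*10*0*10*)*: on '1' the DFA goes r0 → r1 and rejects (r1 ∉ Accept), but the regex matches it → eliminate
  (C) (0|1)*10: agrees with the DFA on every string of length ≤ 6
  (D) 0(0|1)*: on '0' the DFA goes r0 → r0 and rejects (r0 ∉ Accept), but the regex matches it → eliminate
Only (C) is consistent with the DFA.
(C) (0|1)*10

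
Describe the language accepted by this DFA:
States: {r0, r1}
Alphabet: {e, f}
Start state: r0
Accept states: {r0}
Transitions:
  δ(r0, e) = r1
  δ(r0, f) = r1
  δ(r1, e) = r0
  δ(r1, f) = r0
Testing a few strings:
  'fef' → reject
  'eef' → reject
  'ff' → accept
  'ee' → accept
State roles: r0=even length so far; r1=odd length so far
All strings over {e,f} of even length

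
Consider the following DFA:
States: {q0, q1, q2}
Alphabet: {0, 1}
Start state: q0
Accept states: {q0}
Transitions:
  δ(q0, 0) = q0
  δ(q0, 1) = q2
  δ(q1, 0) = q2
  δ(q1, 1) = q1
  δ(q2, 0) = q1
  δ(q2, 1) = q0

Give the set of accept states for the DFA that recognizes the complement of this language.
Complement accept states = All states \ Original accept states
= {q0, q1, q2} \ {q0}
{q1, q2}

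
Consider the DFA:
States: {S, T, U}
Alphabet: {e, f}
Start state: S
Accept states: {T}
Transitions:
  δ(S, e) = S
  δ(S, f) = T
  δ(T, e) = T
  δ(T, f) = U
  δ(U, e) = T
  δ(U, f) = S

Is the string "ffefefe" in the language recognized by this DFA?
Processing string "ffefefe":
  S --f--> T
  T --f--> U
  U --e--> T
  T --f--> U
  U --e--> T
  T --f--> U
  U --e--> T
Final state: T
Accept states: {T}
Yes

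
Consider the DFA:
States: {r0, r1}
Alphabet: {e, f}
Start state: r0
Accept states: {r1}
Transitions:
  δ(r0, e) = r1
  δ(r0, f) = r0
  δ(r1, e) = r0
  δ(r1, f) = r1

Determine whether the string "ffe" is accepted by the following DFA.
Processing string "ffe":
  r0 --f--> r0
  r0 --f--> r0
  r0 --e--> r1
Final state: r1
Accept states: {r1}
Yes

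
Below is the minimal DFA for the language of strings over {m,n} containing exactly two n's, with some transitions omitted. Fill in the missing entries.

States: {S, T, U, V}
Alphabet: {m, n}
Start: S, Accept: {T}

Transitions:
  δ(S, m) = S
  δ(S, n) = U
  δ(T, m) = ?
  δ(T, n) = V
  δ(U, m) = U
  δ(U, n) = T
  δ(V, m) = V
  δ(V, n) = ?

From the language and accept set, identify what each state tracks — S: zero n's; T: two n's; U: one n; V: ≥ three n's (dead).
Each missing δ(q, a) is the state matching the new tracked value after reading a.
δ(T, m) = T; δ(V, n) = V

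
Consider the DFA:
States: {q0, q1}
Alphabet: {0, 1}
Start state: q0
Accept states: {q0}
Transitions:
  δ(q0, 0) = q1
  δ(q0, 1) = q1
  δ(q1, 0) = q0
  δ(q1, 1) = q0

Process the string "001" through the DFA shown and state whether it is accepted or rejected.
Processing string "001":
  q0 --0--> q1
  q1 --0--> q0
  q0 --1--> q1
Final state: q1
Accept states: {q0}
No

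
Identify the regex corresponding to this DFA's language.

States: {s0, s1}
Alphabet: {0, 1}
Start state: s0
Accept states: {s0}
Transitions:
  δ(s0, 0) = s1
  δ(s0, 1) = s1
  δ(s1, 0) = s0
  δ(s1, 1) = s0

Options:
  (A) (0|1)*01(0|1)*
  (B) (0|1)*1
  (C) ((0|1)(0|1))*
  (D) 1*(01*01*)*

Check each option against the DFA on short strings; one disagreement eliminates an option:
  (A) (0|1)*01(0|1)*: on ε the DFA stays in s0 and accepts (s0 ∈ Accept), but the regex does not match it → eliminate
  (B) (0|1)*1: on ε the DFA stays in s0 and accepts (s0 ∈ Accept), but the regex does not match it → eliminate
  (C) ((0|1)(0|1))*: agrees with the DFA on every string of length ≤ 6
  (D) 1*(01*01*)*: on '1' the DFA goes s0 → s1 and rejects (s1 ∉ Accept), but the regex matches it → eliminate
Only (C) is consistent with the DFA.
(C) ((0|1)(0|1))*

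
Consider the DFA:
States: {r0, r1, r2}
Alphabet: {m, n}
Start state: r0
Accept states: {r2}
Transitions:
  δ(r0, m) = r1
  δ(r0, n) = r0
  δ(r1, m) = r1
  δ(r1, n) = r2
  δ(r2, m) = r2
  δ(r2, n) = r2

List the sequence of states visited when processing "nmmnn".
read 'n': r0 → r0
  read 'm': r0 → r1
  read 'm': r1 → r1
  read 'n': r1 → r2
  read 'n': r2 → r2
r0 -> r0 -> r1 -> r1 -> r2 -> r2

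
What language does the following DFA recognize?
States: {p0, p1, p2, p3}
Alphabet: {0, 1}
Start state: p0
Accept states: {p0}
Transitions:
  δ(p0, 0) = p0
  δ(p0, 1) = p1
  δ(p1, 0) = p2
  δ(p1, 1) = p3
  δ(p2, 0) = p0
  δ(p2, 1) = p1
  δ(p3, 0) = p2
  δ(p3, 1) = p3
Testing a few strings:
  '1101' → reject
  '0100' → accept
  '0' → accept
  '010' → reject
State roles: p0=value ≡ 0 (mod 4); p1=value ≡ 1 (mod 4); p2=value ≡ 2 (mod 4); p3=value ≡ 3 (mod 4)
All binary strings representing a multiple of 4 (read in base 2; leading zeros allowed and ε counts as 0)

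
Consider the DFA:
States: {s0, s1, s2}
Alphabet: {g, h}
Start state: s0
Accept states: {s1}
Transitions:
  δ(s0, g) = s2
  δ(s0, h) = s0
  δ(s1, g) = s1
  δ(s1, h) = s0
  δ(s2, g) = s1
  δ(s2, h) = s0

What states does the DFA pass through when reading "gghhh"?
read 'g': s0 → s2
  read 'g': s2 → s1
  read 'h': s1 → s0
  read 'h': s0 → s0
  read 'h': s0 → s0
s0 -> s2 -> s1 -> s0 -> s0 -> s0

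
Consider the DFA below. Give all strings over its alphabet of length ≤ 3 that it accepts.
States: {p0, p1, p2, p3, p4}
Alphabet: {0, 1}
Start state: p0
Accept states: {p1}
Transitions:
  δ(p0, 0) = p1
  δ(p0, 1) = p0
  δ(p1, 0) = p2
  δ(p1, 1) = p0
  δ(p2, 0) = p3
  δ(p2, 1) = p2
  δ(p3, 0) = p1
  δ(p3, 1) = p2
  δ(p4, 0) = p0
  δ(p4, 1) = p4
0, 10, 010, 110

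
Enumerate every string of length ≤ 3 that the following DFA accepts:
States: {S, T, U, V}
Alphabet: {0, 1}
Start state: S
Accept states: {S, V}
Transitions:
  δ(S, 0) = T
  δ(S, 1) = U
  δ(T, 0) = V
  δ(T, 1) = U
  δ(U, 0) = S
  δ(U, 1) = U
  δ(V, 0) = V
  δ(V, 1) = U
ε, 00, 10, 000, 010, 110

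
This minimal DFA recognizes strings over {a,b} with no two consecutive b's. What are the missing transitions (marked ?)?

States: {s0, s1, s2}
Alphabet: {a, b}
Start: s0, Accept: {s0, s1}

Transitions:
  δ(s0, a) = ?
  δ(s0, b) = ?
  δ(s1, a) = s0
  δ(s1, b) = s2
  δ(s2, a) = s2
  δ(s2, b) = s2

From the language and accept set, identify what each state tracks — s0: last symbol not b (ok); s1: last symbol b (ok); s2: saw bb (dead).
Each missing δ(q, a) is the state matching the new tracked value after reading a.
δ(s0, a) = s0; δ(s0, b) = s1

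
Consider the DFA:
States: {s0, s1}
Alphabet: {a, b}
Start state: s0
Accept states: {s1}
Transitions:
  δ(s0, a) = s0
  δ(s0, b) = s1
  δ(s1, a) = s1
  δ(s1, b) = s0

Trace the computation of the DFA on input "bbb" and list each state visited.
read 'b': s0 → s1
  read 'b': s1 → s0
  read 'b': s0 → s1
s0 -> s1 -> s0 -> s1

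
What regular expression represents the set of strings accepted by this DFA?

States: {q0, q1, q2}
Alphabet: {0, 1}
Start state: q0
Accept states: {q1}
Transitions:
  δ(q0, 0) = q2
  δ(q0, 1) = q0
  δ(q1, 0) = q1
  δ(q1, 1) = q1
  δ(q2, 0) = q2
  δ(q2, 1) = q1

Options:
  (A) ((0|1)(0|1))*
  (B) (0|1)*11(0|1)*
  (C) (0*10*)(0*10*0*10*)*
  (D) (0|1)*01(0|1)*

Check each option against the DFA on short strings; one disagreement eliminates an option:
  (A) ((0|1)(0|1))*: on ε the DFA stays in q0 and rejects (q0 ∉ Accept), but the regex matches it → eliminate
  (B) (0|1)*11(0|1)*: on '01' the DFA goes q0 → q2 → q1 and accepts (q1 ∈ Accept), but the regex does not match it → eliminate
  (C) (0*10*)(0*10*0*10*)*: on '1' the DFA goes q0 → q0 and rejects (q0 ∉ Accept), but the regex matches it → eliminate
  (D) (0|1)*01(0|1)*: agrees with the DFA on every string of length ≤ 6
Only (D) is consistent with the DFA.
(D) (0|1)*01(0|1)*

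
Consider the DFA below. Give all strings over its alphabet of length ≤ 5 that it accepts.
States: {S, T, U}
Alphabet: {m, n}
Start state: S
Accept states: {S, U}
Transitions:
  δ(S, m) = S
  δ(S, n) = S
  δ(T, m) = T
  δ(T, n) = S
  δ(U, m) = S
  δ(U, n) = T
ε, m, n, mm, mn, nm, nn, mmm, mmn, mnm, mnn, nmm, nmn, nnm, nnn, mmmm, mmmn, mmnm, mmnn, mnmm, mnmn, mnnm, mnnn, nmmm, nmmn, nmnm, nmnn, nnmm, nnmn, nnnm, nnnn, mmmmm, mmmmn, mmmnm, mmmnn, mmnmm, mmnmn, mmnnm, mmnnn, mnmmm, mnmmn, mnmnm, mnmnn, mnnmm, mnnmn, mnnnm, mnnnn, nmmmm, nmmmn, nmmnm, nmmnn, nmnmm, nmnmn, nmnnm, nmnnn, nnmmm, nnmmn, nnmnm, nnmnn, nnnmm, nnnmn, nnnnm, nnnnn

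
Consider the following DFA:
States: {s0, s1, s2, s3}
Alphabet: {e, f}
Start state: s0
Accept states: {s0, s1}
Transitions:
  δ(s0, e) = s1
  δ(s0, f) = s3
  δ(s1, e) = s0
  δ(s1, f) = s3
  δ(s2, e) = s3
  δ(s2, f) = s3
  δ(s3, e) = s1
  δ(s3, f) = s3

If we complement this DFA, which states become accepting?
Complement accept states = All states \ Original accept states
= {s0, s1, s2, s3} \ {s0, s1}
{s2, s3}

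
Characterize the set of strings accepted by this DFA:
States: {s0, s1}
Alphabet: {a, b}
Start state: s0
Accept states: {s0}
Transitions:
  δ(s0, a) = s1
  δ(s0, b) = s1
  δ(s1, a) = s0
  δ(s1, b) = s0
Testing a few strings:
  'ab' → accept
  'b' → reject
  'ba' → accept
  'abb' → reject
State roles: s0=even length so far; s1=odd length so far
All strings over {a,b} of even length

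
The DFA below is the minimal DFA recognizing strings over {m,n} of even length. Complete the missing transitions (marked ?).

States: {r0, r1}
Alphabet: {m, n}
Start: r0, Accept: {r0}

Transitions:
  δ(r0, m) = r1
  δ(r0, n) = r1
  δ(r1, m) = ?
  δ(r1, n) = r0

From the language and accept set, identify what each state tracks — r0: even length so far; r1: odd length so far.
Each missing δ(q, a) is the state matching the new tracked value after reading a.
δ(r1, m) = r0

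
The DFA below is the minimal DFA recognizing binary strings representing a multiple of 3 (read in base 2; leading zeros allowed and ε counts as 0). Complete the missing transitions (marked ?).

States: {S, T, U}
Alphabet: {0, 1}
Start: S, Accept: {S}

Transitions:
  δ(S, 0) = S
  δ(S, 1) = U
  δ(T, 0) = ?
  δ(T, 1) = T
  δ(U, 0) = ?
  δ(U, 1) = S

From the language and accept set, identify what each state tracks — S: value ≡ 0 (mod 3); T: value ≡ 2 (mod 3); U: value ≡ 1 (mod 3).
Each missing δ(q, a) is the state matching the new tracked value after reading a.
δ(T, 0) = U; δ(U, 0) = T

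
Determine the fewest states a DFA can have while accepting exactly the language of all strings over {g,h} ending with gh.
By Myhill–Nerode, count the distinguishable equivalence classes: 3 classes — one per longest suffix of the input that is a prefix of 'gh' (lengths 0 through 2); only the length-2 class is accepting.
3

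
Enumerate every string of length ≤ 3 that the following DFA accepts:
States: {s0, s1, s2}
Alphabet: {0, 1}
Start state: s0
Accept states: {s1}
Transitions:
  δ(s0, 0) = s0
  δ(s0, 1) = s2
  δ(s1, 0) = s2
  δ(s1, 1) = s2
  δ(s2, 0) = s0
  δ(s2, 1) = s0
None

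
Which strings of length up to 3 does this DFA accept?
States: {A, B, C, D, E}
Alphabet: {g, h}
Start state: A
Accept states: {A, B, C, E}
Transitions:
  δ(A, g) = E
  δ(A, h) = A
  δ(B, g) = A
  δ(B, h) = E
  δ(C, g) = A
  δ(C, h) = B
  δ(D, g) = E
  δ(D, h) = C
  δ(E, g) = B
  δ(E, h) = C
ε, g, h, gg, gh, hg, hh, ggg, ggh, ghg, ghh, hgg, hgh, hhg, hhh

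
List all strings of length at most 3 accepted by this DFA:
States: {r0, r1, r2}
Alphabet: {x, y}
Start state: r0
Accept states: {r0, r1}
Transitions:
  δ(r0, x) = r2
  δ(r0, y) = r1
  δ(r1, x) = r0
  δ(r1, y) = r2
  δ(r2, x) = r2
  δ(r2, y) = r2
ε, y, yx, yxy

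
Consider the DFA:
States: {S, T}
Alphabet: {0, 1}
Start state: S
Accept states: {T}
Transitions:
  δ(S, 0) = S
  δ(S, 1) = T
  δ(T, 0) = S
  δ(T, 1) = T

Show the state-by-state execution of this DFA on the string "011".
read '0': S → S
  read '1': S → T
  read '1': T → T
S -> S -> T -> T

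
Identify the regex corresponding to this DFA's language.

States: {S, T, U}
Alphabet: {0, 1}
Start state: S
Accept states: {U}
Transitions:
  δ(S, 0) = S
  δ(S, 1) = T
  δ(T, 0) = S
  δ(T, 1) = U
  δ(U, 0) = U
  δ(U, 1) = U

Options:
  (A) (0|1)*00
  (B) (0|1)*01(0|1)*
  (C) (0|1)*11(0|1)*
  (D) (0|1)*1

Check each option against the DFA on short strings; one disagreement eliminates an option:
  (A) (0|1)*00: on '00' the DFA goes S → S → S and rejects (S ∉ Accept), but the regex matches it → eliminate
  (B) (0|1)*01(0|1)*: on '01' the DFA goes S → S → T and rejects (T ∉ Accept), but the regex matches it → eliminate
  (C) (0|1)*11(0|1)*: agrees with the DFA on every string of length ≤ 6
  (D) (0|1)*1: on '1' the DFA goes S → T and rejects (T ∉ Accept), but the regex matches it → eliminate
Only (C) is consistent with the DFA.
(C) (0|1)*11(0|1)*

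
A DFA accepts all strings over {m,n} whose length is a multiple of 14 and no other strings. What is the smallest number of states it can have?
By Myhill–Nerode, count the distinguishable equivalence classes: 14 classes — one per residue of the length mod 14; class i is distinguished from class j by any string of length (14 − i) mod 14.
14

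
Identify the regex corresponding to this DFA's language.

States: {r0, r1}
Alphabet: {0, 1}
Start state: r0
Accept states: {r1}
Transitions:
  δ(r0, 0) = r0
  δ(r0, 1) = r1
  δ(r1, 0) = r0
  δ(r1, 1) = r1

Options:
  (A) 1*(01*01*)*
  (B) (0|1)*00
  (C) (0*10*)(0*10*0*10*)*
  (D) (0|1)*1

Check each option against the DFA on short strings; one disagreement eliminates an option:
  (A) 1*(01*01*)*: on ε the DFA stays in r0 and rejects (r0 ∉ Accept), but the regex matches it → eliminate
  (B) (0|1)*00: on '1' the DFA goes r0 → r1 and accepts (r1 ∈ Accept), but the regex does not match it → eliminate
  (C) (0*10*)(0*10*0*10*)*: on '10' the DFA goes r0 → r1 → r0 and rejects (r0 ∉ Accept), but the regex matches it → eliminate
  (D) (0|1)*1: agrees with the DFA on every string of length ≤ 6
Only (D) is consistent with the DFA.
(D) (0|1)*1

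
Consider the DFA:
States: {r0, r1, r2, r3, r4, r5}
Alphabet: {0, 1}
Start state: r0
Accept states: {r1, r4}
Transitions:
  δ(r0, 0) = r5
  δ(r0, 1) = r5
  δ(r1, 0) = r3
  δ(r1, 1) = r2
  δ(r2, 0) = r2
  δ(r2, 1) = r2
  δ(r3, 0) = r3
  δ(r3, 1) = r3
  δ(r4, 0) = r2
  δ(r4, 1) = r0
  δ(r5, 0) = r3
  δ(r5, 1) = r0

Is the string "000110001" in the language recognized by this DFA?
Processing string "000110001":
  r0 --0--> r5
  r5 --0--> r3
  r3 --0--> r3
  r3 --1--> r3
  r3 --1--> r3
  r3 --0--> r3
  r3 --0--> r3
  r3 --0--> r3
  r3 --1--> r3
Final state: r3
Accept states: {r1, r4}
No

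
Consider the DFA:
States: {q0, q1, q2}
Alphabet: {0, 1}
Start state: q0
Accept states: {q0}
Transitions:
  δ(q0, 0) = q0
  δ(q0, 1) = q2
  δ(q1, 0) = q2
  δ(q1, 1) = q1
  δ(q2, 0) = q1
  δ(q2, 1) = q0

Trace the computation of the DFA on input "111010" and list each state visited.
read '1': q0 → q2
  read '1': q2 → q0
  read '1': q0 → q2
  read '0': q2 → q1
  read '1': q1 → q1
  read '0': q1 → q2
q0 -> q2 -> q0 -> q2 -> q1 -> q1 -> q2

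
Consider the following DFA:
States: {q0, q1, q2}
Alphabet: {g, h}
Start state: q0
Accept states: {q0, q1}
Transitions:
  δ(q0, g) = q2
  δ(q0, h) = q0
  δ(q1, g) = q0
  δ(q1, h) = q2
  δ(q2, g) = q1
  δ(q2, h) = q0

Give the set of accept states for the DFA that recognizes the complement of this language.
Complement accept states = All states \ Original accept states
= {q0, q1, q2} \ {q0, q1}
{q2}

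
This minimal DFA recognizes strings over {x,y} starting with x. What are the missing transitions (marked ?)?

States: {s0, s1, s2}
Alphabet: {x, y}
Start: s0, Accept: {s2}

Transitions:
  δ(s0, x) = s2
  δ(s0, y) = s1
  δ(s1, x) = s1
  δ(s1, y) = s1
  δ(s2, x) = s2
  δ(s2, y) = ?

From the language and accept set, identify what each state tracks — s0: no input read; s1: started with y (dead); s2: started with x.
Each missing δ(q, a) is the state matching the new tracked value after reading a.
δ(s2, y) = s2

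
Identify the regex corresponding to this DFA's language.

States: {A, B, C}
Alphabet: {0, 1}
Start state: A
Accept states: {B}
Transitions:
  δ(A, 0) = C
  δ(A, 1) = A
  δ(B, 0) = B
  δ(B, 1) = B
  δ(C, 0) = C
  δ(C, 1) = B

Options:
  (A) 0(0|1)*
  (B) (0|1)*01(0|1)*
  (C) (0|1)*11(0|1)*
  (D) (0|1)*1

Check each option against the DFA on short strings; one disagreement eliminates an option:
  (A) 0(0|1)*: on '0' the DFA goes A → C and rejects (C ∉ Accept), but the regex matches it → eliminate
  (B) (0|1)*01(0|1)*: agrees with the DFA on every string of length ≤ 6
  (C) (0|1)*11(0|1)*: on '01' the DFA goes A → C → B and accepts (B ∈ Accept), but the regex does not match it → eliminate
  (D) (0|1)*1: on '1' the DFA goes A → A and rejects (A ∉ Accept), but the regex matches it → eliminate
Only (B) is consistent with the DFA.
(B) (0|1)*01(0|1)*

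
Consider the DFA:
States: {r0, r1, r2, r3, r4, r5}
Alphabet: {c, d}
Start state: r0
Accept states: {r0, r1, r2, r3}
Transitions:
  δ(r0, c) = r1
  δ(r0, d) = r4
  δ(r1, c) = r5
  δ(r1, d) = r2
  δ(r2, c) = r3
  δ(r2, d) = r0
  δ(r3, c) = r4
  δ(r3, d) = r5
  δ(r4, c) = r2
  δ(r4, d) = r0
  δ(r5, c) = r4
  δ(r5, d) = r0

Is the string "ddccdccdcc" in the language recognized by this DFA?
Processing string "ddccdccdcc":
  r0 --d--> r4
  r4 --d--> r0
  r0 --c--> r1
  r1 --c--> r5
  r5 --d--> r0
  r0 --c--> r1
  r1 --c--> r5
  r5 --d--> r0
  r0 --c--> r1
  r1 --c--> r5
Final state: r5
Accept states: {r0, r1, r2, r3}
No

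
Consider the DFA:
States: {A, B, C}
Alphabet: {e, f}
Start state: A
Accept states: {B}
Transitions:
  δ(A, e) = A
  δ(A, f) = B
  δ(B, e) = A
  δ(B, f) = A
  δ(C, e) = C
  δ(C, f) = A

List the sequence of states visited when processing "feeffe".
read 'f': A → B
  read 'e': B → A
  read 'e': A → A
  read 'f': A → B
  read 'f': B → A
  read 'e': A → A
A -> B -> A -> A -> B -> A -> A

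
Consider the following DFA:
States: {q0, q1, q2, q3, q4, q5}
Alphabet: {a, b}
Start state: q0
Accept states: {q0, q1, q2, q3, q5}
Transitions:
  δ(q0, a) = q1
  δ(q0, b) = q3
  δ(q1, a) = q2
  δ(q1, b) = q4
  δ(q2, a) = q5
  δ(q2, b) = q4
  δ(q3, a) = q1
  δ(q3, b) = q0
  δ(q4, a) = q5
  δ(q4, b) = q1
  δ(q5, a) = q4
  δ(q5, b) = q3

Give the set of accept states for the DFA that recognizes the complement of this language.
Complement accept states = All states \ Original accept states
= {q0, q1, q2, q3, q4, q5} \ {q0, q1, q2, q3, q5}
{q4}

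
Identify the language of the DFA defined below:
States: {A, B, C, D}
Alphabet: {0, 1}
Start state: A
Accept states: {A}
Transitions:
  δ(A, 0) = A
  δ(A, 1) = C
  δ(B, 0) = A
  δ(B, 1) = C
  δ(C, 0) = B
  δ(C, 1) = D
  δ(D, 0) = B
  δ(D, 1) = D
Testing a few strings:
  '0110' → reject
  '1' → reject
  '0011' → reject
  '0111' → reject
State roles: A=value ≡ 0 (mod 4); B=value ≡ 2 (mod 4); C=value ≡ 1 (mod 4); D=value ≡ 3 (mod 4)
All binary strings representing a multiple of 4 (read in base 2; leading zeros allowed and ε counts as 0)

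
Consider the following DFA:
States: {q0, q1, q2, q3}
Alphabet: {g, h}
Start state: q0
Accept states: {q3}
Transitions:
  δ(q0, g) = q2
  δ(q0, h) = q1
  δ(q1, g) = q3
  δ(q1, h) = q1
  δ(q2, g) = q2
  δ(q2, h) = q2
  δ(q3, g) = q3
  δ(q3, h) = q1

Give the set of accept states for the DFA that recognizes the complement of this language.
Complement accept states = All states \ Original accept states
= {q0, q1, q2, q3} \ {q3}
{q0, q1, q2}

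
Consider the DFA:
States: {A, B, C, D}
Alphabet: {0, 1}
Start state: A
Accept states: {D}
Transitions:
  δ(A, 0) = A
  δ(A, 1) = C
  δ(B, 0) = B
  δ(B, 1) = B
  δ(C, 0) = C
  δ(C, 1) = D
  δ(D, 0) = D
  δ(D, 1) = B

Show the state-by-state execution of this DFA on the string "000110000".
read '0': A → A
  read '0': A → A
  read '0': A → A
  read '1': A → C
  read '1': C → D
  read '0': D → D
  read '0': D → D
  read '0': D → D
  read '0': D → D
A -> A -> A -> A -> C -> D -> D -> D -> D -> D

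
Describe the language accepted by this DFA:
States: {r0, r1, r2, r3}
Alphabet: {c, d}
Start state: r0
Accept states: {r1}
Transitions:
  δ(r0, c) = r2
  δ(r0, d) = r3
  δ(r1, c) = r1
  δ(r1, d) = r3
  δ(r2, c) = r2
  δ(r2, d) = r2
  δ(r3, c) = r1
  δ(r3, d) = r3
Testing a few strings:
  'c' → reject
  'cccd' → reject
  'd' → reject
  'ccdd' → reject
State roles: r0=no input read; r1=started with d, last symbol c; r2=started with c (dead); r3=started with d, last symbol d
All strings over {c,d} that start with d and end with c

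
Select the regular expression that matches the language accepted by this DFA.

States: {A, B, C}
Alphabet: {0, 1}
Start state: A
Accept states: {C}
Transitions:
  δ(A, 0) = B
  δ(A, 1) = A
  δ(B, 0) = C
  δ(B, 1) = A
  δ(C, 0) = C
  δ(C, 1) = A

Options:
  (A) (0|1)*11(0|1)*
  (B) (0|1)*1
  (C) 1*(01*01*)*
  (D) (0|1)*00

Check each option against the DFA on short strings; one disagreement eliminates an option:
  (A) (0|1)*11(0|1)*: on '00' the DFA goes A → B → C and accepts (C ∈ Accept), but the regex does not match it → eliminate
  (B) (0|1)*1: on '1' the DFA goes A → A and rejects (A ∉ Accept), but the regex matches it → eliminate
  (C) 1*(01*01*)*: on ε the DFA stays in A and rejects (A ∉ Accept), but the regex matches it → eliminate
  (D) (0|1)*00: agrees with the DFA on every string of length ≤ 6
Only (D) is consistent with the DFA.
(D) (0|1)*00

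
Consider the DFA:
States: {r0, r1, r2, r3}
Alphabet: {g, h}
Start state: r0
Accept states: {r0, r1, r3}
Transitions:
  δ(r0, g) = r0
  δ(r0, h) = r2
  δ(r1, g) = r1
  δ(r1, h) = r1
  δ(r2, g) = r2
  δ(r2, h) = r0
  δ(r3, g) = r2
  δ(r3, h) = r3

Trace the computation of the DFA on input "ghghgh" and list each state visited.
read 'g': r0 → r0
  read 'h': r0 → r2
  read 'g': r2 → r2
  read 'h': r2 → r0
  read 'g': r0 → r0
  read 'h': r0 → r2
r0 -> r0 -> r2 -> r2 -> r0 -> r0 -> r2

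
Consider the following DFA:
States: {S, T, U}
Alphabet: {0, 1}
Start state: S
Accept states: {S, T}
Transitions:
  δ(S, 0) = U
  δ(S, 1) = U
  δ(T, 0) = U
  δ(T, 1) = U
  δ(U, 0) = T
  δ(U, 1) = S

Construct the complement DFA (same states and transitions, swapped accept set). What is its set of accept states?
Complement accept states = All states \ Original accept states
= {S, T, U} \ {S, T}
{U}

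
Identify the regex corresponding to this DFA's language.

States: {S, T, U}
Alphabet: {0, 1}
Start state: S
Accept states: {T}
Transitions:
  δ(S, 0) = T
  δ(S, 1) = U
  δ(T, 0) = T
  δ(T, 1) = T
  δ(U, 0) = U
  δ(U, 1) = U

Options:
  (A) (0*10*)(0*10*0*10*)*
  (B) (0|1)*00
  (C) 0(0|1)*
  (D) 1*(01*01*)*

Check each option against the DFA on short strings; one disagreement eliminates an option:
  (A) (0*10*)(0*10*0*10*)*: on '0' the DFA goes S → T and accepts (T ∈ Accept), but the regex does not match it → eliminate
  (B) (0|1)*00: on '0' the DFA goes S → T and accepts (T ∈ Accept), but the regex does not match it → eliminate
  (C) 0(0|1)*: agrees with the DFA on every string of length ≤ 6
  (D) 1*(01*01*)*: on ε the DFA stays in S and rejects (S ∉ Accept), but the regex matches it → eliminate
Only (C) is consistent with the DFA.
(C) 0(0|1)*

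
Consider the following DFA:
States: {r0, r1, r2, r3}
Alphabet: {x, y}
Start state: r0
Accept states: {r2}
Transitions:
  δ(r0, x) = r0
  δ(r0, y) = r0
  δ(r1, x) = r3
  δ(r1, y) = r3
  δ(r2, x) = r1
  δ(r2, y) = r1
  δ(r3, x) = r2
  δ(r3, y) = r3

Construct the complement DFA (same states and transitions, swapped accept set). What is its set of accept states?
Complement accept states = All states \ Original accept states
= {r0, r1, r2, r3} \ {r2}
{r0, r1, r3}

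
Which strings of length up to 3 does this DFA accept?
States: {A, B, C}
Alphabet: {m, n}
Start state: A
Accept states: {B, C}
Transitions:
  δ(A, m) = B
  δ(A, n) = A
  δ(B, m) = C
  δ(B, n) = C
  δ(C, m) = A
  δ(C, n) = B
m, mm, mn, nm, mmn, mnn, nmm, nmn, nnm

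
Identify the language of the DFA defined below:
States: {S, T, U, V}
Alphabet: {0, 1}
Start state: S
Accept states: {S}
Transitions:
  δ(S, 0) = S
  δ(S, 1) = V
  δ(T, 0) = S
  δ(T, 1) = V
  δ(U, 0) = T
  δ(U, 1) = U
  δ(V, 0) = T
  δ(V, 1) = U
Testing a few strings:
  '0001' → reject
  '011' → reject
  '10' → reject
  '1001' → reject
State roles: S=value ≡ 0 (mod 4); T=value ≡ 2 (mod 4); U=value ≡ 3 (mod 4); V=value ≡ 1 (mod 4)
All binary strings representing a multiple of 4 (read in base 2; leading zeros allowed and ε counts as 0)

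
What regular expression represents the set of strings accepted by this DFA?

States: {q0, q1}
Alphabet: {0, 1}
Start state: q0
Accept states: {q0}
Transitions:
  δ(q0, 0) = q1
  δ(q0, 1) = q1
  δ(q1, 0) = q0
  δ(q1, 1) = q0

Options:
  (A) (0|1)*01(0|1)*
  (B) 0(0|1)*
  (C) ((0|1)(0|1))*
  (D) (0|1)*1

Check each option against the DFA on short strings; one disagreement eliminates an option:
  (A) (0|1)*01(0|1)*: on ε the DFA stays in q0 and accepts (q0 ∈ Accept), but the regex does not match it → eliminate
  (B) 0(0|1)*: on ε the DFA stays in q0 and accepts (q0 ∈ Accept), but the regex does not match it → eliminate
  (C) ((0|1)(0|1))*: agrees with the DFA on every string of length ≤ 6
  (D) (0|1)*1: on ε the DFA stays in q0 and accepts (q0 ∈ Accept), but the regex does not match it → eliminate
Only (C) is consistent with the DFA.
(C) ((0|1)(0|1))*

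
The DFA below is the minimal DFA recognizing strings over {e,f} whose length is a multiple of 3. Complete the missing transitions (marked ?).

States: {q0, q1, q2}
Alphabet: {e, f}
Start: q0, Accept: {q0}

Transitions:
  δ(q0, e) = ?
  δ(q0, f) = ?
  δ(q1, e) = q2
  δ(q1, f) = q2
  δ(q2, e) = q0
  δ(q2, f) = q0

From the language and accept set, identify what each state tracks — q0: length ≡ 0 (mod 3); q1: length ≡ 1 (mod 3); q2: length ≡ 2 (mod 3).
Each missing δ(q, a) is the state matching the new tracked value after reading a.
δ(q0, e) = q1; δ(q0, f) = q1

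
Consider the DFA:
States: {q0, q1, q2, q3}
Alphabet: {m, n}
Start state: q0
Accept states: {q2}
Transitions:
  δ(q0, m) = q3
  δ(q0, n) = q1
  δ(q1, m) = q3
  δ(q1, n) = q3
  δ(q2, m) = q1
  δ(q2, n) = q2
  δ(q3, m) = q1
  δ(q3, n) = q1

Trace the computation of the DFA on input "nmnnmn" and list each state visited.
read 'n': q0 → q1
  read 'm': q1 → q3
  read 'n': q3 → q1
  read 'n': q1 → q3
  read 'm': q3 → q1
  read 'n': q1 → q3
q0 -> q1 -> q3 -> q1 -> q3 -> q1 -> q3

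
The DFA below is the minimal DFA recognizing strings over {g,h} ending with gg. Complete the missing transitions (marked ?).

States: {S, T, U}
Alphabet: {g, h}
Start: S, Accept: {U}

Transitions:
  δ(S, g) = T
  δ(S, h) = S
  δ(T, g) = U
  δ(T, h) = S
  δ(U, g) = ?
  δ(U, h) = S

From the language and accept set, identify what each state tracks — S: last symbol not g; T: one trailing g; U: two trailing g's.
Each missing δ(q, a) is the state matching the new tracked value after reading a.
δ(U, g) = U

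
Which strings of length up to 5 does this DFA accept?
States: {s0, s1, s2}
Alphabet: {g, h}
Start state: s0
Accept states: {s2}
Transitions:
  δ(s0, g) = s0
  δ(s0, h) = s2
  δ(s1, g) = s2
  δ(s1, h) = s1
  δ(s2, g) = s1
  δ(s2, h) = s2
h, gh, hh, ggh, ghh, hgg, hhh, gggh, gghh, ghgg, ghhh, hggh, hghg, hhgg, hhhh, ggggh, ggghh, gghgg, gghhh, ghggh, ghghg, ghhgg, ghhhh, hgggg, hgghh, hghgh, hghhg, hhggh, hhghg, hhhgg, hhhhh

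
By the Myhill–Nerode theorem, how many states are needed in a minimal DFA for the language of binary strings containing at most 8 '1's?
By Myhill–Nerode, count the distinguishable equivalence classes: 10 classes — having seen 0, 1, …, 8, or >8 copies of '1'; counts 0 through 8 are accepting and >8 is dead.
10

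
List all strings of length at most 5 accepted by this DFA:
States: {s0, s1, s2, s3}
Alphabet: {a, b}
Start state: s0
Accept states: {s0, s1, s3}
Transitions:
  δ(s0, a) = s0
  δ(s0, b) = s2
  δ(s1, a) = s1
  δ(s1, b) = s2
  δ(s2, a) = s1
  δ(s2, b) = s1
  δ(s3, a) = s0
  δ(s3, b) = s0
ε, a, aa, ba, bb, aaa, aba, abb, baa, bba, aaaa, aaba, aabb, abaa, abba, baaa, baba, babb, bbaa, bbba, bbbb, aaaaa, aaaba, aaabb, aabaa, aabba, abaaa, ababa, ababb, abbaa, abbba, abbbb, baaaa, baaba, baabb, babaa, babba, bbaaa, bbaba, bbabb, bbbaa, bbbba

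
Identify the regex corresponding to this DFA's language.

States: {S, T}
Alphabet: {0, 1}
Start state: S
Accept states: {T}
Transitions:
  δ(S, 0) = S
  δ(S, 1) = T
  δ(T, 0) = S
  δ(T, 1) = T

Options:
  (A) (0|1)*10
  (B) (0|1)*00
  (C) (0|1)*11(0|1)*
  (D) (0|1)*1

Check each option against the DFA on short strings; one disagreement eliminates an option:
  (A) (0|1)*10: on '1' the DFA goes S → T and accepts (T ∈ Accept), but the regex does not match it → eliminate
  (B) (0|1)*00: on '1' the DFA goes S → T and accepts (T ∈ Accept), but the regex does not match it → eliminate
  (C) (0|1)*11(0|1)*: on '1' the DFA goes S → T and accepts (T ∈ Accept), but the regex does not match it → eliminate
  (D) (0|1)*1: agrees with the DFA on every string of length ≤ 6
Only (D) is consistent with the DFA.
(D) (0|1)*1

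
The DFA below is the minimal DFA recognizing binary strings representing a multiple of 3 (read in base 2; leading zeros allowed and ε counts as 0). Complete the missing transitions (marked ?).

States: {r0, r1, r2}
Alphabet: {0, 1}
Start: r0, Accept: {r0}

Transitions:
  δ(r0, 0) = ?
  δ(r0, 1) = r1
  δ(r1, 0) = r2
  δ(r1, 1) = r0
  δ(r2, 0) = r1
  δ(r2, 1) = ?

From the language and accept set, identify what each state tracks — r0: value ≡ 0 (mod 3); r1: value ≡ 1 (mod 3); r2: value ≡ 2 (mod 3).
Each missing δ(q, a) is the state matching the new tracked value after reading a.
δ(r0, 0) = r0; δ(r2, 1) = r2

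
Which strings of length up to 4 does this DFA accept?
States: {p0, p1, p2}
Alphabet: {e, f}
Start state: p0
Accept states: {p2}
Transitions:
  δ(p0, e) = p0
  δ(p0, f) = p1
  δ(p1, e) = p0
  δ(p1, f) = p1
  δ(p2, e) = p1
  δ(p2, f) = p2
None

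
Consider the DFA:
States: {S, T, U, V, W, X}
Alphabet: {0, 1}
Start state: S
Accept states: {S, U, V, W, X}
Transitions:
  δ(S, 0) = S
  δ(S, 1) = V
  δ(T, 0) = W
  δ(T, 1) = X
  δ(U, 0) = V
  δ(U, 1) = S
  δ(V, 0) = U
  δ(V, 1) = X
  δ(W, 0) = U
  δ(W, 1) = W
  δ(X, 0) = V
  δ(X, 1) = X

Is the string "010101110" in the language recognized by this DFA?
Processing string "010101110":
  S --0--> S
  S --1--> V
  V --0--> U
  U --1--> S
  S --0--> S
  S --1--> V
  V --1--> X
  X --1--> X
  X --0--> V
Final state: V
Accept states: {S, U, V, W, X}
Yes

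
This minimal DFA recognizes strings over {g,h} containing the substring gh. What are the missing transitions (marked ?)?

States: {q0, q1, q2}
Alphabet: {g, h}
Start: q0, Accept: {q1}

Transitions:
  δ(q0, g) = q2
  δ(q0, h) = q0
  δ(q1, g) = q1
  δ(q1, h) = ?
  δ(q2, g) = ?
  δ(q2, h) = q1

From the language and accept set, identify what each state tracks — q0: no g seen yet; q1: substring gh seen; q2: seen a g, waiting for h.
Each missing δ(q, a) is the state matching the new tracked value after reading a.
δ(q1, h) = q1; δ(q2, g) = q2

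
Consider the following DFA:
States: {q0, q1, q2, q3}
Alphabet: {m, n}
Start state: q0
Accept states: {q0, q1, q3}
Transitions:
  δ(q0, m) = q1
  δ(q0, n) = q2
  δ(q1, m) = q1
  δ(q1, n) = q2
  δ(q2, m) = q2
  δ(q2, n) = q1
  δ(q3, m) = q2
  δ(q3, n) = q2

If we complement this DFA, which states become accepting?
Complement accept states = All states \ Original accept states
= {q0, q1, q2, q3} \ {q0, q1, q3}
{q2}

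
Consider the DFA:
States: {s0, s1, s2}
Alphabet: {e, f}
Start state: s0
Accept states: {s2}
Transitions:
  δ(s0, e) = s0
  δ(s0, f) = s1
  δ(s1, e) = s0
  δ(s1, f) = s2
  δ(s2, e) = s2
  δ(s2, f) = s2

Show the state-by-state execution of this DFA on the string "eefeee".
read 'e': s0 → s0
  read 'e': s0 → s0
  read 'f': s0 → s1
  read 'e': s1 → s0
  read 'e': s0 → s0
  read 'e': s0 → s0
s0 -> s0 -> s0 -> s1 -> s0 -> s0 -> s0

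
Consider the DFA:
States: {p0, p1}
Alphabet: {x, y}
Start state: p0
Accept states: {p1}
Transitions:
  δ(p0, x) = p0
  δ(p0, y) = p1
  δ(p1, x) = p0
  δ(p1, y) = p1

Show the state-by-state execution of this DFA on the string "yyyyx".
read 'y': p0 → p1
  read 'y': p1 → p1
  read 'y': p1 → p1
  read 'y': p1 → p1
  read 'x': p1 → p0
p0 -> p1 -> p1 -> p1 -> p1 -> p0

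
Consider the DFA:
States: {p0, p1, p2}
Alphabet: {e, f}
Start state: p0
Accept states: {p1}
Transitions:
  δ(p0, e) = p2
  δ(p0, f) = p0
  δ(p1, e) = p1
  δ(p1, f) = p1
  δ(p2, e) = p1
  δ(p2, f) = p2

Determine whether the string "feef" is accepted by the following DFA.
Processing string "feef":
  p0 --f--> p0
  p0 --e--> p2
  p2 --e--> p1
  p1 --f--> p1
Final state: p1
Accept states: {p1}
Yes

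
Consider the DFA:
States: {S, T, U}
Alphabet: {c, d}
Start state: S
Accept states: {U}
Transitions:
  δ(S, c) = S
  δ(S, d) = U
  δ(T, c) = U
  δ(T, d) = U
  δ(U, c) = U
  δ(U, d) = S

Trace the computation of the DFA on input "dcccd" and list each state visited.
read 'd': S → U
  read 'c': U → U
  read 'c': U → U
  read 'c': U → U
  read 'd': U → S
S -> U -> U -> U -> U -> S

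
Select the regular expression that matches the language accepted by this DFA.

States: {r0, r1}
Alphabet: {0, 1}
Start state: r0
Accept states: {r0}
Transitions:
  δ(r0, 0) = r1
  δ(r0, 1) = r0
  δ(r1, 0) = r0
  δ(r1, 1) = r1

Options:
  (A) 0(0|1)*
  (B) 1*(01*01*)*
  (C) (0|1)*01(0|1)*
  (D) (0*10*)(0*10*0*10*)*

Check each option against the DFA on short strings; one disagreement eliminates an option:
  (A) 0(0|1)*: on ε the DFA stays in r0 and accepts (r0 ∈ Accept), but the regex does not match it → eliminate
  (B) 1*(01*01*)*: agrees with the DFA on every string of length ≤ 6
  (C) (0|1)*01(0|1)*: on ε the DFA stays in r0 and accepts (r0 ∈ Accept), but the regex does not match it → eliminate
  (D) (0*10*)(0*10*0*10*)*: on ε the DFA stays in r0 and accepts (r0 ∈ Accept), but the regex does not match it → eliminate
Only (B) is consistent with the DFA.
(B) 1*(01*01*)*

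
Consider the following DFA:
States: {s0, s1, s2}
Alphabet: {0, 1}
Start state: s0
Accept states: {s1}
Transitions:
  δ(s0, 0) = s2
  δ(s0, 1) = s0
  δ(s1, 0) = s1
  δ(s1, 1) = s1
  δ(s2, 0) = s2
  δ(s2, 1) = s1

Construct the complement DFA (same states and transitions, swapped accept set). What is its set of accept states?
Complement accept states = All states \ Original accept states
= {s0, s1, s2} \ {s1}
{s0, s2}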